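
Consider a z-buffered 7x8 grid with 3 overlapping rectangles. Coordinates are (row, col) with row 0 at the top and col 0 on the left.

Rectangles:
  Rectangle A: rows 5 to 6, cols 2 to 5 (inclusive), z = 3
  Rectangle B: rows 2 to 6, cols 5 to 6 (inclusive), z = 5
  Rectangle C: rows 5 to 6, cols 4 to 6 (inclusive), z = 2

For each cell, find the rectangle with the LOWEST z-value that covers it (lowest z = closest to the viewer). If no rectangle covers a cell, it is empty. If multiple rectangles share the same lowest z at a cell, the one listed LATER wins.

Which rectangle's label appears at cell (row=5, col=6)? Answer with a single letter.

Answer: C

Derivation:
Check cell (5,6):
  A: rows 5-6 cols 2-5 -> outside (col miss)
  B: rows 2-6 cols 5-6 z=5 -> covers; best now B (z=5)
  C: rows 5-6 cols 4-6 z=2 -> covers; best now C (z=2)
Winner: C at z=2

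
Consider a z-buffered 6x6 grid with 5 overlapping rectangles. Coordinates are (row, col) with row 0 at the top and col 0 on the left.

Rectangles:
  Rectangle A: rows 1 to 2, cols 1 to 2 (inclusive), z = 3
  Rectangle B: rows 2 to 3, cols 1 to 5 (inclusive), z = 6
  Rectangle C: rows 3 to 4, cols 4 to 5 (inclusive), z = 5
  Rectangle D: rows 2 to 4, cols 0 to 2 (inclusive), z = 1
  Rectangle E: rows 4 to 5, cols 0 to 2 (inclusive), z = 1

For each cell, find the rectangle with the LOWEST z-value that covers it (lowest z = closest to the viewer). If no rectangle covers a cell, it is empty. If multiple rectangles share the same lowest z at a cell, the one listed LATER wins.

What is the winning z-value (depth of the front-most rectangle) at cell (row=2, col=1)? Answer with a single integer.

Check cell (2,1):
  A: rows 1-2 cols 1-2 z=3 -> covers; best now A (z=3)
  B: rows 2-3 cols 1-5 z=6 -> covers; best now A (z=3)
  C: rows 3-4 cols 4-5 -> outside (row miss)
  D: rows 2-4 cols 0-2 z=1 -> covers; best now D (z=1)
  E: rows 4-5 cols 0-2 -> outside (row miss)
Winner: D at z=1

Answer: 1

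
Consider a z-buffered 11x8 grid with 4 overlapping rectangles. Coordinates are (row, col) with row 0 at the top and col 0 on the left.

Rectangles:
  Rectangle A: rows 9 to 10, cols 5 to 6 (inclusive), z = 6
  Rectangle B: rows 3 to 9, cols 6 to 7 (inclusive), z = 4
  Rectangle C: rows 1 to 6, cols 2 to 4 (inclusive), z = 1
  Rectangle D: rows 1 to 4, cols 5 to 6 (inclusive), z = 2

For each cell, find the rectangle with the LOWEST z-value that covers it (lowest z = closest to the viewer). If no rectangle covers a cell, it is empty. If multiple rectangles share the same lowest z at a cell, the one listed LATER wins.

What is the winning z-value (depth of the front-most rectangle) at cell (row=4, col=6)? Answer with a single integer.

Check cell (4,6):
  A: rows 9-10 cols 5-6 -> outside (row miss)
  B: rows 3-9 cols 6-7 z=4 -> covers; best now B (z=4)
  C: rows 1-6 cols 2-4 -> outside (col miss)
  D: rows 1-4 cols 5-6 z=2 -> covers; best now D (z=2)
Winner: D at z=2

Answer: 2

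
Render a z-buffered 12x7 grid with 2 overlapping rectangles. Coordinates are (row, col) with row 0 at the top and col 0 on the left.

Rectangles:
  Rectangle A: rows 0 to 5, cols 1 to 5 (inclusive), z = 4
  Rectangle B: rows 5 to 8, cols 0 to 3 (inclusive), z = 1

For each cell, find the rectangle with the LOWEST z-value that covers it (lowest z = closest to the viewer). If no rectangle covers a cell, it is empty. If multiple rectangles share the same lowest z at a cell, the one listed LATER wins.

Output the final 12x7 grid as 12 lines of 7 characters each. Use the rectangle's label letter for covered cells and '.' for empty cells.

.AAAAA.
.AAAAA.
.AAAAA.
.AAAAA.
.AAAAA.
BBBBAA.
BBBB...
BBBB...
BBBB...
.......
.......
.......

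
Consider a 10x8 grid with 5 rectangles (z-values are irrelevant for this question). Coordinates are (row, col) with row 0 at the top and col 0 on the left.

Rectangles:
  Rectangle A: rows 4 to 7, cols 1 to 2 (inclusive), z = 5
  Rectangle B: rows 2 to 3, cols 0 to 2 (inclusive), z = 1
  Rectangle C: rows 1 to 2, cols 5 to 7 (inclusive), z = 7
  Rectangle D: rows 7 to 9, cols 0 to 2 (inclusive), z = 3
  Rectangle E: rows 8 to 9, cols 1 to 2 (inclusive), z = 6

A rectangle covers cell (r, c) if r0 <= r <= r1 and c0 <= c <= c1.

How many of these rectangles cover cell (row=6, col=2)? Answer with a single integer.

Answer: 1

Derivation:
Check cell (6,2):
  A: rows 4-7 cols 1-2 -> covers
  B: rows 2-3 cols 0-2 -> outside (row miss)
  C: rows 1-2 cols 5-7 -> outside (row miss)
  D: rows 7-9 cols 0-2 -> outside (row miss)
  E: rows 8-9 cols 1-2 -> outside (row miss)
Count covering = 1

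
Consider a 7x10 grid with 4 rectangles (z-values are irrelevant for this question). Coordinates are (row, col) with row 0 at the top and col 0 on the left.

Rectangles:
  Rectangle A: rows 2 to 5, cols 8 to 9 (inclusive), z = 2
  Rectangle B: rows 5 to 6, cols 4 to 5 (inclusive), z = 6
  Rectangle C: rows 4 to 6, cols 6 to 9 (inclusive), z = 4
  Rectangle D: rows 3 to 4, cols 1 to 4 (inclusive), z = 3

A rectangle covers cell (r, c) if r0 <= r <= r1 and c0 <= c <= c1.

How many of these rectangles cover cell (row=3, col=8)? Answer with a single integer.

Check cell (3,8):
  A: rows 2-5 cols 8-9 -> covers
  B: rows 5-6 cols 4-5 -> outside (row miss)
  C: rows 4-6 cols 6-9 -> outside (row miss)
  D: rows 3-4 cols 1-4 -> outside (col miss)
Count covering = 1

Answer: 1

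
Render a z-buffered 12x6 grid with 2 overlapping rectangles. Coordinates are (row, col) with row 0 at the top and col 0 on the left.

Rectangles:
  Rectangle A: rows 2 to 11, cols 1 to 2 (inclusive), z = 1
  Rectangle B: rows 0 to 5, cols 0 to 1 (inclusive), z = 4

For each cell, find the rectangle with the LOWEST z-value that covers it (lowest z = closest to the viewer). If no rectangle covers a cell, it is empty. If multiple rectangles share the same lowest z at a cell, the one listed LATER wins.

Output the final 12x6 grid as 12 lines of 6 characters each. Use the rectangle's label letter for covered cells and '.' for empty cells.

BB....
BB....
BAA...
BAA...
BAA...
BAA...
.AA...
.AA...
.AA...
.AA...
.AA...
.AA...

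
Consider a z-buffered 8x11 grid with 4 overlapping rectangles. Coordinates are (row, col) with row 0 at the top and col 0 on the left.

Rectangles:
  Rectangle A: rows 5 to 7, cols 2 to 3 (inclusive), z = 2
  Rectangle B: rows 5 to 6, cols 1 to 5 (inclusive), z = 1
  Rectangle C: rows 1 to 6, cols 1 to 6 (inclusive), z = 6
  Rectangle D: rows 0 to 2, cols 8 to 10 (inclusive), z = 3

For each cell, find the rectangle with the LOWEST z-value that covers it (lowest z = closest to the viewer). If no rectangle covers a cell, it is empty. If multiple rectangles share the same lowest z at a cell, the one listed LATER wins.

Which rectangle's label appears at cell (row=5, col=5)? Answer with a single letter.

Check cell (5,5):
  A: rows 5-7 cols 2-3 -> outside (col miss)
  B: rows 5-6 cols 1-5 z=1 -> covers; best now B (z=1)
  C: rows 1-6 cols 1-6 z=6 -> covers; best now B (z=1)
  D: rows 0-2 cols 8-10 -> outside (row miss)
Winner: B at z=1

Answer: B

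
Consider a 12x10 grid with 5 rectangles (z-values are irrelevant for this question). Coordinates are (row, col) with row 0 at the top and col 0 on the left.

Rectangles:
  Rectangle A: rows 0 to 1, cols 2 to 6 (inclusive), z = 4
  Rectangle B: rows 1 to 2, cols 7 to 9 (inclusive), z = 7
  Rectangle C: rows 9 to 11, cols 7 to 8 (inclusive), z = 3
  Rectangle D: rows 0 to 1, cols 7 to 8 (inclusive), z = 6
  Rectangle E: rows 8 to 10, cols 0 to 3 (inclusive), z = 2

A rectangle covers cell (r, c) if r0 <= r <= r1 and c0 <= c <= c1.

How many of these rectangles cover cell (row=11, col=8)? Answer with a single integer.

Check cell (11,8):
  A: rows 0-1 cols 2-6 -> outside (row miss)
  B: rows 1-2 cols 7-9 -> outside (row miss)
  C: rows 9-11 cols 7-8 -> covers
  D: rows 0-1 cols 7-8 -> outside (row miss)
  E: rows 8-10 cols 0-3 -> outside (row miss)
Count covering = 1

Answer: 1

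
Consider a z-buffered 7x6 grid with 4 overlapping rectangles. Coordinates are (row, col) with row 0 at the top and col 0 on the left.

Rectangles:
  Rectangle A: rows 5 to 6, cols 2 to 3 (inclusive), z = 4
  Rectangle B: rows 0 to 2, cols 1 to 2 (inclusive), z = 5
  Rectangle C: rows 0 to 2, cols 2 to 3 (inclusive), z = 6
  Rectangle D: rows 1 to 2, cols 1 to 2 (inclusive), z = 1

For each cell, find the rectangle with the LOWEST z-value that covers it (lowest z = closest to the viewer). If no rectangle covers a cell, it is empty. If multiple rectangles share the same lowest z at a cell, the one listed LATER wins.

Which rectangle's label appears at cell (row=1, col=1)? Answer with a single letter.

Check cell (1,1):
  A: rows 5-6 cols 2-3 -> outside (row miss)
  B: rows 0-2 cols 1-2 z=5 -> covers; best now B (z=5)
  C: rows 0-2 cols 2-3 -> outside (col miss)
  D: rows 1-2 cols 1-2 z=1 -> covers; best now D (z=1)
Winner: D at z=1

Answer: D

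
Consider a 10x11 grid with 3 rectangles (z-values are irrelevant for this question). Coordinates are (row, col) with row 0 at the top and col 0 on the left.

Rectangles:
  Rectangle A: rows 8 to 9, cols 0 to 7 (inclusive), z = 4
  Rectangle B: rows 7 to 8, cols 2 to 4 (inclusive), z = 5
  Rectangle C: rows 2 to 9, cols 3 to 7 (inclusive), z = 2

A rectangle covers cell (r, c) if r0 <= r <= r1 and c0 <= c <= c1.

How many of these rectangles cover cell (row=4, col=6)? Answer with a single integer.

Answer: 1

Derivation:
Check cell (4,6):
  A: rows 8-9 cols 0-7 -> outside (row miss)
  B: rows 7-8 cols 2-4 -> outside (row miss)
  C: rows 2-9 cols 3-7 -> covers
Count covering = 1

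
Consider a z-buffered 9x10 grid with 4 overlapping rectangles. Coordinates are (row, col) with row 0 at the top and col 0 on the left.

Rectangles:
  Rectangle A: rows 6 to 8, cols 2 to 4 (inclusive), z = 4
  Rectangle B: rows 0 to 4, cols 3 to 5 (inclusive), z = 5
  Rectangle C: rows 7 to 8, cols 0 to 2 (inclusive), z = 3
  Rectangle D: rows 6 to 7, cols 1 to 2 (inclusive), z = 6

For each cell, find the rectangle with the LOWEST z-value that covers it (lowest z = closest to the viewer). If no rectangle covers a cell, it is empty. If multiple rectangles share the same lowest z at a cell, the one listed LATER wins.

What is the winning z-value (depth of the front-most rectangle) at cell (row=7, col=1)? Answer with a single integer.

Answer: 3

Derivation:
Check cell (7,1):
  A: rows 6-8 cols 2-4 -> outside (col miss)
  B: rows 0-4 cols 3-5 -> outside (row miss)
  C: rows 7-8 cols 0-2 z=3 -> covers; best now C (z=3)
  D: rows 6-7 cols 1-2 z=6 -> covers; best now C (z=3)
Winner: C at z=3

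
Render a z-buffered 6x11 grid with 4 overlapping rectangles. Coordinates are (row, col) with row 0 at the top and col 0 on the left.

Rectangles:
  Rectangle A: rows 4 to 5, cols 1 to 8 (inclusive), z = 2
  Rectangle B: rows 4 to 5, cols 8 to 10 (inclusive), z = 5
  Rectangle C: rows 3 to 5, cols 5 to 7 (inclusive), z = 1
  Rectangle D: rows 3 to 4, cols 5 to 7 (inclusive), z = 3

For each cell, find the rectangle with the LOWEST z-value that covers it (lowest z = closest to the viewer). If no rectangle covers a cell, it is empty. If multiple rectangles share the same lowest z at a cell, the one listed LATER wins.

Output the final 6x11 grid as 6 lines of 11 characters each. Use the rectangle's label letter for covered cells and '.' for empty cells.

...........
...........
...........
.....CCC...
.AAAACCCABB
.AAAACCCABB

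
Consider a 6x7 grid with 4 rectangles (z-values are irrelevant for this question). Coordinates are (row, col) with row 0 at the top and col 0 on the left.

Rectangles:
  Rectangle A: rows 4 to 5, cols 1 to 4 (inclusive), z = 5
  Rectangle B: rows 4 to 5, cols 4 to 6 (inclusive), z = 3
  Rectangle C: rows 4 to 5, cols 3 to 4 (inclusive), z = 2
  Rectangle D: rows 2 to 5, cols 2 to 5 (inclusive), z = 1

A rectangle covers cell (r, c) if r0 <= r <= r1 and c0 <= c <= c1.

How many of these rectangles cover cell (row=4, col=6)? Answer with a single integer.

Check cell (4,6):
  A: rows 4-5 cols 1-4 -> outside (col miss)
  B: rows 4-5 cols 4-6 -> covers
  C: rows 4-5 cols 3-4 -> outside (col miss)
  D: rows 2-5 cols 2-5 -> outside (col miss)
Count covering = 1

Answer: 1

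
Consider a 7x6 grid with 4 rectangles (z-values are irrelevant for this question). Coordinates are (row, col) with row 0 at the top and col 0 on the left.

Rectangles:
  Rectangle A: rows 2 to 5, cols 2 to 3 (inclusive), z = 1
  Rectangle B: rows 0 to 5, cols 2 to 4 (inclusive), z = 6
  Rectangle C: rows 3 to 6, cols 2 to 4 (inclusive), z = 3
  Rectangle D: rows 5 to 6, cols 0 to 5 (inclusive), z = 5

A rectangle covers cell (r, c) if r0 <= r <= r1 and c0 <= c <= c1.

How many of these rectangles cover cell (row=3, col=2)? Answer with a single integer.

Answer: 3

Derivation:
Check cell (3,2):
  A: rows 2-5 cols 2-3 -> covers
  B: rows 0-5 cols 2-4 -> covers
  C: rows 3-6 cols 2-4 -> covers
  D: rows 5-6 cols 0-5 -> outside (row miss)
Count covering = 3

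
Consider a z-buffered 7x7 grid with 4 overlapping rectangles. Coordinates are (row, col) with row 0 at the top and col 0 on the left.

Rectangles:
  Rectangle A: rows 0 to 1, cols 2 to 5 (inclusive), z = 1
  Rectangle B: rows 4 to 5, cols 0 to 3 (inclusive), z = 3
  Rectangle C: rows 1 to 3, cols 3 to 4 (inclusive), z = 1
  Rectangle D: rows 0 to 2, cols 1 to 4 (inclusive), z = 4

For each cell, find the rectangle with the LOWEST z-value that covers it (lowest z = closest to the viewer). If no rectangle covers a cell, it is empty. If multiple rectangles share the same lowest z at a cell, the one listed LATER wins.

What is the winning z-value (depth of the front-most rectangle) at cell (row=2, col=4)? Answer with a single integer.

Answer: 1

Derivation:
Check cell (2,4):
  A: rows 0-1 cols 2-5 -> outside (row miss)
  B: rows 4-5 cols 0-3 -> outside (row miss)
  C: rows 1-3 cols 3-4 z=1 -> covers; best now C (z=1)
  D: rows 0-2 cols 1-4 z=4 -> covers; best now C (z=1)
Winner: C at z=1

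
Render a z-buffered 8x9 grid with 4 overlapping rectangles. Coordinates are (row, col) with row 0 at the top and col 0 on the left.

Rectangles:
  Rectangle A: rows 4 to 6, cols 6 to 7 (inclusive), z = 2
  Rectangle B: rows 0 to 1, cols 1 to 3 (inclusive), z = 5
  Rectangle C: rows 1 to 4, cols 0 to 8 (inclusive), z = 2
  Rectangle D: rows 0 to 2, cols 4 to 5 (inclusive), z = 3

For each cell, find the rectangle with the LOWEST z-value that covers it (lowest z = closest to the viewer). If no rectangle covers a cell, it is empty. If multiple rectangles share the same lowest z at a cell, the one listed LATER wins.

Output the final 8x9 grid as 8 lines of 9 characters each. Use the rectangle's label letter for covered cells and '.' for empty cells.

.BBBDD...
CCCCCCCCC
CCCCCCCCC
CCCCCCCCC
CCCCCCCCC
......AA.
......AA.
.........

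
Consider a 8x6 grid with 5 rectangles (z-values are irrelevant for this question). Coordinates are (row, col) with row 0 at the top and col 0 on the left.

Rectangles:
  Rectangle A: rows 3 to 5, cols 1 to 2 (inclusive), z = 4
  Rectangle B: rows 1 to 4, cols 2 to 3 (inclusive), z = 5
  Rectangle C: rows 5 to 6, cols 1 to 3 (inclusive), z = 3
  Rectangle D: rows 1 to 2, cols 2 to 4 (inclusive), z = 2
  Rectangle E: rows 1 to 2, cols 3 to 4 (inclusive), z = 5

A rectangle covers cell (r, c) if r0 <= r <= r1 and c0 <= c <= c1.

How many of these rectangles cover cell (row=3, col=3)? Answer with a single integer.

Answer: 1

Derivation:
Check cell (3,3):
  A: rows 3-5 cols 1-2 -> outside (col miss)
  B: rows 1-4 cols 2-3 -> covers
  C: rows 5-6 cols 1-3 -> outside (row miss)
  D: rows 1-2 cols 2-4 -> outside (row miss)
  E: rows 1-2 cols 3-4 -> outside (row miss)
Count covering = 1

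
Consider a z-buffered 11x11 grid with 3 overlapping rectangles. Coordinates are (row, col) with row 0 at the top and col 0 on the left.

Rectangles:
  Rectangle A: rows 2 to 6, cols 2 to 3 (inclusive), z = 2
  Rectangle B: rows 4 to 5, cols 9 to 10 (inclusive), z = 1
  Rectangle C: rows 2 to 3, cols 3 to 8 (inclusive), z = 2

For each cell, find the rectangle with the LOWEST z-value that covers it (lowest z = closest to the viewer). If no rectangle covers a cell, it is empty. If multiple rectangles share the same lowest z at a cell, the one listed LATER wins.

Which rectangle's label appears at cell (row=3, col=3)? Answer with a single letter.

Answer: C

Derivation:
Check cell (3,3):
  A: rows 2-6 cols 2-3 z=2 -> covers; best now A (z=2)
  B: rows 4-5 cols 9-10 -> outside (row miss)
  C: rows 2-3 cols 3-8 z=2 -> covers; best now C (z=2)
Winner: C at z=2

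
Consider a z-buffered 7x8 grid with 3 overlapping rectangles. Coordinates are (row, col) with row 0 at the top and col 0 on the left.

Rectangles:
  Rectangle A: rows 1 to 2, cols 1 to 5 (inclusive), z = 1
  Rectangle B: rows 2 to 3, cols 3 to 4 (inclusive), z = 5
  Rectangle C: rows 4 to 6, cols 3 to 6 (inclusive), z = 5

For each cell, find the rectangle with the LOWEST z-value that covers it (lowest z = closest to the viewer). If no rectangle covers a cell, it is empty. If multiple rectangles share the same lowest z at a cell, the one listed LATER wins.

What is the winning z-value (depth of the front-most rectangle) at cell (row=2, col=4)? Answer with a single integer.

Answer: 1

Derivation:
Check cell (2,4):
  A: rows 1-2 cols 1-5 z=1 -> covers; best now A (z=1)
  B: rows 2-3 cols 3-4 z=5 -> covers; best now A (z=1)
  C: rows 4-6 cols 3-6 -> outside (row miss)
Winner: A at z=1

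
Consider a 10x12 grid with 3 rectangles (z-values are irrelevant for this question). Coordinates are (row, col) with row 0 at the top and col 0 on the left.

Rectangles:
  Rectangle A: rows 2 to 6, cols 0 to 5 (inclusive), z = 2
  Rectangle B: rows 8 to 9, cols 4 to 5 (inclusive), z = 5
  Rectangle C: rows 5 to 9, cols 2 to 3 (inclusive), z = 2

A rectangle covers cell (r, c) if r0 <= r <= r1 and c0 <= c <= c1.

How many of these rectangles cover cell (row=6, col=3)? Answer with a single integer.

Check cell (6,3):
  A: rows 2-6 cols 0-5 -> covers
  B: rows 8-9 cols 4-5 -> outside (row miss)
  C: rows 5-9 cols 2-3 -> covers
Count covering = 2

Answer: 2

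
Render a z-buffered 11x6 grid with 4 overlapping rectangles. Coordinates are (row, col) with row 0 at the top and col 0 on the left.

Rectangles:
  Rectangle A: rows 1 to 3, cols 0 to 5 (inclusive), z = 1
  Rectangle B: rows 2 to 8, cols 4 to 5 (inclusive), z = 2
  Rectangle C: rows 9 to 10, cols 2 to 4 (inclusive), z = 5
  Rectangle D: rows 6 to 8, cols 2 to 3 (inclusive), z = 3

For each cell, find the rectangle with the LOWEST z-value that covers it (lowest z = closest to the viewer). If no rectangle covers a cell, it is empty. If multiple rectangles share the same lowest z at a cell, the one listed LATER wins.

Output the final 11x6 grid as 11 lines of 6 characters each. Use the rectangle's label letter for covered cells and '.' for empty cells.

......
AAAAAA
AAAAAA
AAAAAA
....BB
....BB
..DDBB
..DDBB
..DDBB
..CCC.
..CCC.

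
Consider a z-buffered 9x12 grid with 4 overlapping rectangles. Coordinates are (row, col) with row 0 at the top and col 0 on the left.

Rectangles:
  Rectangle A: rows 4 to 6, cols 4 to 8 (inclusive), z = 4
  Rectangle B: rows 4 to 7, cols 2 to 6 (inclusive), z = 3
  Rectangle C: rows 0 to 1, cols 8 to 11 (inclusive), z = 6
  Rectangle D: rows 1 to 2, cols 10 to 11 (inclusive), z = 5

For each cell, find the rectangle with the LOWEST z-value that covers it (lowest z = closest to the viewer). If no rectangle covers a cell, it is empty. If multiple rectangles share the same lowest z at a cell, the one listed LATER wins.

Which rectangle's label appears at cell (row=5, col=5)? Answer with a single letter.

Answer: B

Derivation:
Check cell (5,5):
  A: rows 4-6 cols 4-8 z=4 -> covers; best now A (z=4)
  B: rows 4-7 cols 2-6 z=3 -> covers; best now B (z=3)
  C: rows 0-1 cols 8-11 -> outside (row miss)
  D: rows 1-2 cols 10-11 -> outside (row miss)
Winner: B at z=3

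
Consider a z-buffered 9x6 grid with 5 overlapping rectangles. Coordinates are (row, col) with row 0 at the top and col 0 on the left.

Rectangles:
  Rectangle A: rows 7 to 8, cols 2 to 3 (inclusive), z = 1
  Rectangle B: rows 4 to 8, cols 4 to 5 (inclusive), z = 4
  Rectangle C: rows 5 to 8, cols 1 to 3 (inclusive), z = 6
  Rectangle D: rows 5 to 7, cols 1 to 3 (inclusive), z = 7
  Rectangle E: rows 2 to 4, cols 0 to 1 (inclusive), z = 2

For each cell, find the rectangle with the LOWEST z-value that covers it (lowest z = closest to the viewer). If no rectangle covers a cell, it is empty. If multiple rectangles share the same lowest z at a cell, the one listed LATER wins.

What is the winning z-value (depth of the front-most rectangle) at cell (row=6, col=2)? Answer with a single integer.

Check cell (6,2):
  A: rows 7-8 cols 2-3 -> outside (row miss)
  B: rows 4-8 cols 4-5 -> outside (col miss)
  C: rows 5-8 cols 1-3 z=6 -> covers; best now C (z=6)
  D: rows 5-7 cols 1-3 z=7 -> covers; best now C (z=6)
  E: rows 2-4 cols 0-1 -> outside (row miss)
Winner: C at z=6

Answer: 6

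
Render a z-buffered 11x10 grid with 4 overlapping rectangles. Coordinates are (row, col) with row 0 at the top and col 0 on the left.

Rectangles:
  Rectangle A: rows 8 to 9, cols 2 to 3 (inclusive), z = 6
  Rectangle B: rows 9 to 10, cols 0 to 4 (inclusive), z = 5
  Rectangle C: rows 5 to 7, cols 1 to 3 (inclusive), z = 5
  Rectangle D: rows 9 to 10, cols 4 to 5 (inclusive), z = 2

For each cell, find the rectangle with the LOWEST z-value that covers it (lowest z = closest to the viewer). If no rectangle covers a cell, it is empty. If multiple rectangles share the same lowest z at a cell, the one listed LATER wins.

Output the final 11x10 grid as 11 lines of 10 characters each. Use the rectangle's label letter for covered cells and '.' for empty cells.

..........
..........
..........
..........
..........
.CCC......
.CCC......
.CCC......
..AA......
BBBBDD....
BBBBDD....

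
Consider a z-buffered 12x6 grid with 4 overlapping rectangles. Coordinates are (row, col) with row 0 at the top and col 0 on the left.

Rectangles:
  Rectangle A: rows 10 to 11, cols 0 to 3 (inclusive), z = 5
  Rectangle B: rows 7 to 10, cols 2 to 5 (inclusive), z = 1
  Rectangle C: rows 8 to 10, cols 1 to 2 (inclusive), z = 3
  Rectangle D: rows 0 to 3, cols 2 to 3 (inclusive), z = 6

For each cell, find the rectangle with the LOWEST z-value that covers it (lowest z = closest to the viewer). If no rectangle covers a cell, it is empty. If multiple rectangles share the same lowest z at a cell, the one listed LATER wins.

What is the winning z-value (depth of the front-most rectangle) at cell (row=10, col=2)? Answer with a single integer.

Answer: 1

Derivation:
Check cell (10,2):
  A: rows 10-11 cols 0-3 z=5 -> covers; best now A (z=5)
  B: rows 7-10 cols 2-5 z=1 -> covers; best now B (z=1)
  C: rows 8-10 cols 1-2 z=3 -> covers; best now B (z=1)
  D: rows 0-3 cols 2-3 -> outside (row miss)
Winner: B at z=1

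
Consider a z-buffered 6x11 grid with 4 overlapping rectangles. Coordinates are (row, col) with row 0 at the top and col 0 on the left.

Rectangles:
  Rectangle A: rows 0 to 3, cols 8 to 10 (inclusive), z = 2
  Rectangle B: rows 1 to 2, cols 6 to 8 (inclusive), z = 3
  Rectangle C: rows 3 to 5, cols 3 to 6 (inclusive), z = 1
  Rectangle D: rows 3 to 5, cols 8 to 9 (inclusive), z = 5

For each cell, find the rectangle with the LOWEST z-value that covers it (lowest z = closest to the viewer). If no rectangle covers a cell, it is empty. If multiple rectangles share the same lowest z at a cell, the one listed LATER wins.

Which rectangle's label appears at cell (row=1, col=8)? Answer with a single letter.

Answer: A

Derivation:
Check cell (1,8):
  A: rows 0-3 cols 8-10 z=2 -> covers; best now A (z=2)
  B: rows 1-2 cols 6-8 z=3 -> covers; best now A (z=2)
  C: rows 3-5 cols 3-6 -> outside (row miss)
  D: rows 3-5 cols 8-9 -> outside (row miss)
Winner: A at z=2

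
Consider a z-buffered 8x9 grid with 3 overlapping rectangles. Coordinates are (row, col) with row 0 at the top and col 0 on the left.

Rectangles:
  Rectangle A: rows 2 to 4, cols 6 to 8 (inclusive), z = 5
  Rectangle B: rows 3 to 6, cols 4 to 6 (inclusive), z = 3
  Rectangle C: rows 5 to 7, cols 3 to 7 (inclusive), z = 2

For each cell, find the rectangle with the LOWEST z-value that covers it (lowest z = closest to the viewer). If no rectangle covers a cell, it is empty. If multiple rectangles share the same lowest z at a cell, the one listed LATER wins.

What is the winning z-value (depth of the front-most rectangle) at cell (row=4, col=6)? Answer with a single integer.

Answer: 3

Derivation:
Check cell (4,6):
  A: rows 2-4 cols 6-8 z=5 -> covers; best now A (z=5)
  B: rows 3-6 cols 4-6 z=3 -> covers; best now B (z=3)
  C: rows 5-7 cols 3-7 -> outside (row miss)
Winner: B at z=3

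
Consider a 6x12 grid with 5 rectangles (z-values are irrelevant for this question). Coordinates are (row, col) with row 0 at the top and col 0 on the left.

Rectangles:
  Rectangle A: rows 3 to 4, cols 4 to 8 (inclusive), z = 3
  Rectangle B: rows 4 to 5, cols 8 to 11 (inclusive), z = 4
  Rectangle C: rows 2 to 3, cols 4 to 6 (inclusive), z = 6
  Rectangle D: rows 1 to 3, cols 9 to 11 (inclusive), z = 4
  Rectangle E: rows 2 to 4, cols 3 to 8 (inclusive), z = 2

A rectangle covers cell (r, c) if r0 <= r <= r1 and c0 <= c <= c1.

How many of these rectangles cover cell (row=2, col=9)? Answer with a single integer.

Answer: 1

Derivation:
Check cell (2,9):
  A: rows 3-4 cols 4-8 -> outside (row miss)
  B: rows 4-5 cols 8-11 -> outside (row miss)
  C: rows 2-3 cols 4-6 -> outside (col miss)
  D: rows 1-3 cols 9-11 -> covers
  E: rows 2-4 cols 3-8 -> outside (col miss)
Count covering = 1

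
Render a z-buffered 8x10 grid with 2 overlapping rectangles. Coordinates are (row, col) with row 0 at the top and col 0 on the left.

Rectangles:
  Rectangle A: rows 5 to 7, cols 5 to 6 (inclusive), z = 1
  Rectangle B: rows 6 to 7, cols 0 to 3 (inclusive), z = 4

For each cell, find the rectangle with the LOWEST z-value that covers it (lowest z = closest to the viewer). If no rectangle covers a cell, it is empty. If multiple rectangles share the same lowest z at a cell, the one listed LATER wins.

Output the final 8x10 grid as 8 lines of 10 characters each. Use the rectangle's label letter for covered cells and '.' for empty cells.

..........
..........
..........
..........
..........
.....AA...
BBBB.AA...
BBBB.AA...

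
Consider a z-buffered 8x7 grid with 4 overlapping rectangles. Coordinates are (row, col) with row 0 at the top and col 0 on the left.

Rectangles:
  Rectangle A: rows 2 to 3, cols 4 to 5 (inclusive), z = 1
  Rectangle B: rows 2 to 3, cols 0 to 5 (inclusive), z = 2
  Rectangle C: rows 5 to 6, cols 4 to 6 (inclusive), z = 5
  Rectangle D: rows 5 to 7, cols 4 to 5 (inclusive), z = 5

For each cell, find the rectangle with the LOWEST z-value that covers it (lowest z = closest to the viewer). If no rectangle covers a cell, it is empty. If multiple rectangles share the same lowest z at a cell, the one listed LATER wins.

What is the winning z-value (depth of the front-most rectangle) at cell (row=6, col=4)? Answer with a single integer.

Check cell (6,4):
  A: rows 2-3 cols 4-5 -> outside (row miss)
  B: rows 2-3 cols 0-5 -> outside (row miss)
  C: rows 5-6 cols 4-6 z=5 -> covers; best now C (z=5)
  D: rows 5-7 cols 4-5 z=5 -> covers; best now D (z=5)
Winner: D at z=5

Answer: 5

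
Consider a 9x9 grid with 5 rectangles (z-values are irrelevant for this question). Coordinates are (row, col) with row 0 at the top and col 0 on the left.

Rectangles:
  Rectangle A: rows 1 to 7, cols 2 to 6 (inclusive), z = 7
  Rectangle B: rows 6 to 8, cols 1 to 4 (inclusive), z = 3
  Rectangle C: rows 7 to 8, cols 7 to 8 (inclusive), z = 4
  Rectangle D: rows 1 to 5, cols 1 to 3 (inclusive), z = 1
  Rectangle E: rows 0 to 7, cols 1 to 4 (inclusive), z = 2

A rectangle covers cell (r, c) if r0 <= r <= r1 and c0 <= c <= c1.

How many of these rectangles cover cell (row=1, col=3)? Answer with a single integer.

Check cell (1,3):
  A: rows 1-7 cols 2-6 -> covers
  B: rows 6-8 cols 1-4 -> outside (row miss)
  C: rows 7-8 cols 7-8 -> outside (row miss)
  D: rows 1-5 cols 1-3 -> covers
  E: rows 0-7 cols 1-4 -> covers
Count covering = 3

Answer: 3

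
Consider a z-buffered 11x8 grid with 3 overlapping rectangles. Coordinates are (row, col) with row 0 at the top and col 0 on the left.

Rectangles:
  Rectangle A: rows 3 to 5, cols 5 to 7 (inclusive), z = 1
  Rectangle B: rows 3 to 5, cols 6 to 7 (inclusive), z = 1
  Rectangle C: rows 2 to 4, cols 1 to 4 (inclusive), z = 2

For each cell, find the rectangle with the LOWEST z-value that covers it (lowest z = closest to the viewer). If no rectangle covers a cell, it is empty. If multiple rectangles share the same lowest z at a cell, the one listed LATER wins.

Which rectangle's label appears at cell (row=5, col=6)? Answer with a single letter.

Check cell (5,6):
  A: rows 3-5 cols 5-7 z=1 -> covers; best now A (z=1)
  B: rows 3-5 cols 6-7 z=1 -> covers; best now B (z=1)
  C: rows 2-4 cols 1-4 -> outside (row miss)
Winner: B at z=1

Answer: B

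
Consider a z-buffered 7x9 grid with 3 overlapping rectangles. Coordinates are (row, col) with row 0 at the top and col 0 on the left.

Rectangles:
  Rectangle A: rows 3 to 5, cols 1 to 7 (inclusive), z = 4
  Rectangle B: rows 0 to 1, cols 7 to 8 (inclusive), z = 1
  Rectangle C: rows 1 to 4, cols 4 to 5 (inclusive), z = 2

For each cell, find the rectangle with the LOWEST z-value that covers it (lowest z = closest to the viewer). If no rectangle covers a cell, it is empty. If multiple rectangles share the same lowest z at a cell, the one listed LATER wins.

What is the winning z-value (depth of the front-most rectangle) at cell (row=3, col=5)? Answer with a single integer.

Check cell (3,5):
  A: rows 3-5 cols 1-7 z=4 -> covers; best now A (z=4)
  B: rows 0-1 cols 7-8 -> outside (row miss)
  C: rows 1-4 cols 4-5 z=2 -> covers; best now C (z=2)
Winner: C at z=2

Answer: 2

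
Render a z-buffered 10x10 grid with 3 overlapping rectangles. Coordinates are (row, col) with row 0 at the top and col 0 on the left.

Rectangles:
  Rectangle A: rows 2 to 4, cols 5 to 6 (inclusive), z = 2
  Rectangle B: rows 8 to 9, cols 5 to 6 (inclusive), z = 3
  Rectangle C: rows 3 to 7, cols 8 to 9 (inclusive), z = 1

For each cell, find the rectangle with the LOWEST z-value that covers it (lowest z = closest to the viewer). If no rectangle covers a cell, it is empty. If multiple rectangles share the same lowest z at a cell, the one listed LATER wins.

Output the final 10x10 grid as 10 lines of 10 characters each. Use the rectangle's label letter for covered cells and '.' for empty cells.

..........
..........
.....AA...
.....AA.CC
.....AA.CC
........CC
........CC
........CC
.....BB...
.....BB...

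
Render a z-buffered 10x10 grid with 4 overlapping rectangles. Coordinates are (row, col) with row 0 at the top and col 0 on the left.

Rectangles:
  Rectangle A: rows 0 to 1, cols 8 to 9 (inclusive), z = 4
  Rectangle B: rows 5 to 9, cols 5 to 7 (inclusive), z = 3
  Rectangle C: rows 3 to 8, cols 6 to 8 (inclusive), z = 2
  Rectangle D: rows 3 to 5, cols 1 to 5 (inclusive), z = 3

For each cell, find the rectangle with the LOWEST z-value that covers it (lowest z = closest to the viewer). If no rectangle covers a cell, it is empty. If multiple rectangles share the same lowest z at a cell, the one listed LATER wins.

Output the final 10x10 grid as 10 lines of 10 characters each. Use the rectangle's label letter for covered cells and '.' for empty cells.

........AA
........AA
..........
.DDDDDCCC.
.DDDDDCCC.
.DDDDDCCC.
.....BCCC.
.....BCCC.
.....BCCC.
.....BBB..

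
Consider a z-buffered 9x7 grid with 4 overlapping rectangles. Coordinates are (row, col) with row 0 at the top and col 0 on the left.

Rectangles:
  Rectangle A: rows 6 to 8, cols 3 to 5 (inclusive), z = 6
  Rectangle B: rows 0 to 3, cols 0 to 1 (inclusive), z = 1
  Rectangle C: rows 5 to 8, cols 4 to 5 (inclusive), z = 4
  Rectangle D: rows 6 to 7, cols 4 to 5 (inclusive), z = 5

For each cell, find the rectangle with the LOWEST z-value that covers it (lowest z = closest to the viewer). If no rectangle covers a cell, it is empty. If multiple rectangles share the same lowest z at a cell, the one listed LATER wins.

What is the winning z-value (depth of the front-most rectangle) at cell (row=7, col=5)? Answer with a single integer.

Answer: 4

Derivation:
Check cell (7,5):
  A: rows 6-8 cols 3-5 z=6 -> covers; best now A (z=6)
  B: rows 0-3 cols 0-1 -> outside (row miss)
  C: rows 5-8 cols 4-5 z=4 -> covers; best now C (z=4)
  D: rows 6-7 cols 4-5 z=5 -> covers; best now C (z=4)
Winner: C at z=4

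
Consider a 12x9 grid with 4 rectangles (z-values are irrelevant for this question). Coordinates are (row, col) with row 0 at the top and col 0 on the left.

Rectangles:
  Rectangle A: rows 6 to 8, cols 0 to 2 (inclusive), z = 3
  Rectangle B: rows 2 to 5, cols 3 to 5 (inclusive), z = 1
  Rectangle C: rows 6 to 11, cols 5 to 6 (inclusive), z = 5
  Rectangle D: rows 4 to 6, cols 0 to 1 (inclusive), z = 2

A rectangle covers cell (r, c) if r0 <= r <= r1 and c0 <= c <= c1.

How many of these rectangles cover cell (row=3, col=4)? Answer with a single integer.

Check cell (3,4):
  A: rows 6-8 cols 0-2 -> outside (row miss)
  B: rows 2-5 cols 3-5 -> covers
  C: rows 6-11 cols 5-6 -> outside (row miss)
  D: rows 4-6 cols 0-1 -> outside (row miss)
Count covering = 1

Answer: 1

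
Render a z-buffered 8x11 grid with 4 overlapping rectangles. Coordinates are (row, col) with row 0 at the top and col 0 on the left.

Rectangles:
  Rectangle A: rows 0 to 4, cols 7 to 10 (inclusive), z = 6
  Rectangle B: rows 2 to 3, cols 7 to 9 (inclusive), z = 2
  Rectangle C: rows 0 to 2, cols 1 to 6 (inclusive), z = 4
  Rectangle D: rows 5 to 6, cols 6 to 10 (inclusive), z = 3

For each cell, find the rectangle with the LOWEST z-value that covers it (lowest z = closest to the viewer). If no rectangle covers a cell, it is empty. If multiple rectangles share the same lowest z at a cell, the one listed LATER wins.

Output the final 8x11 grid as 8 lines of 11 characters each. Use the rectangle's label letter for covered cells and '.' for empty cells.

.CCCCCCAAAA
.CCCCCCAAAA
.CCCCCCBBBA
.......BBBA
.......AAAA
......DDDDD
......DDDDD
...........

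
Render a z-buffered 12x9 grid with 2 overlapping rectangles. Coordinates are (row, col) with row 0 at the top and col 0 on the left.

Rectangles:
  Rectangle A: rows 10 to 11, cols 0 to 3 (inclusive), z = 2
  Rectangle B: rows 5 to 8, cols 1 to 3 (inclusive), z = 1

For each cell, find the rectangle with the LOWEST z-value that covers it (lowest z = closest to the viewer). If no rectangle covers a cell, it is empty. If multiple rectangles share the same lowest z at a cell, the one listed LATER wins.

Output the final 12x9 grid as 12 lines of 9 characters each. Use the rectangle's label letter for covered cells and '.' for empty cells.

.........
.........
.........
.........
.........
.BBB.....
.BBB.....
.BBB.....
.BBB.....
.........
AAAA.....
AAAA.....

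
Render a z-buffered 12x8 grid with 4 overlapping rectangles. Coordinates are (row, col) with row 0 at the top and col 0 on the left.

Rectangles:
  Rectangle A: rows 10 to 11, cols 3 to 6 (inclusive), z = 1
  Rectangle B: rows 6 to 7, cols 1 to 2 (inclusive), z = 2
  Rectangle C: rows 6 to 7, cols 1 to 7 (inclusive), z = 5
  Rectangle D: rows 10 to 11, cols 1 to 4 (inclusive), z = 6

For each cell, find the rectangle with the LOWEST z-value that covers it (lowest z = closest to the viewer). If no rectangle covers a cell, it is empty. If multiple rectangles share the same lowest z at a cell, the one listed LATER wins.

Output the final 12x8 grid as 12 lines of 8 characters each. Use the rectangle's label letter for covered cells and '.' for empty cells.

........
........
........
........
........
........
.BBCCCCC
.BBCCCCC
........
........
.DDAAAA.
.DDAAAA.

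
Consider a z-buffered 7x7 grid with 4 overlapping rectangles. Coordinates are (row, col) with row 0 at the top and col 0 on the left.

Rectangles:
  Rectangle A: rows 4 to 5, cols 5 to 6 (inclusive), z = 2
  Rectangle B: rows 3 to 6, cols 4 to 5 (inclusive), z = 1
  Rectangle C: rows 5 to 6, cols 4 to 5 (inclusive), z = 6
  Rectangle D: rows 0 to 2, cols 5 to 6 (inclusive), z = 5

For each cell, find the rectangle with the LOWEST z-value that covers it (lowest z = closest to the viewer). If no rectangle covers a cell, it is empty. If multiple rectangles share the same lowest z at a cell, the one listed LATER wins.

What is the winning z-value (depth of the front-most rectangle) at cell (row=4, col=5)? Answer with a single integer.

Check cell (4,5):
  A: rows 4-5 cols 5-6 z=2 -> covers; best now A (z=2)
  B: rows 3-6 cols 4-5 z=1 -> covers; best now B (z=1)
  C: rows 5-6 cols 4-5 -> outside (row miss)
  D: rows 0-2 cols 5-6 -> outside (row miss)
Winner: B at z=1

Answer: 1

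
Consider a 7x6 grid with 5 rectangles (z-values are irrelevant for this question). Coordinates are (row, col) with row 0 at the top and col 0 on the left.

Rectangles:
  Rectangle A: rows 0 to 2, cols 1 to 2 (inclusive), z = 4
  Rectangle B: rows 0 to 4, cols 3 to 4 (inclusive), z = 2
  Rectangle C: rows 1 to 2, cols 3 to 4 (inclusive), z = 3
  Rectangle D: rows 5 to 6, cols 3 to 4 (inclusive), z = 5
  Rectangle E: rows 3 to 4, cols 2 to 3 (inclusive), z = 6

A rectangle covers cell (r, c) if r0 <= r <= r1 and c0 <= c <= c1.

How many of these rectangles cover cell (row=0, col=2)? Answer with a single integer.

Answer: 1

Derivation:
Check cell (0,2):
  A: rows 0-2 cols 1-2 -> covers
  B: rows 0-4 cols 3-4 -> outside (col miss)
  C: rows 1-2 cols 3-4 -> outside (row miss)
  D: rows 5-6 cols 3-4 -> outside (row miss)
  E: rows 3-4 cols 2-3 -> outside (row miss)
Count covering = 1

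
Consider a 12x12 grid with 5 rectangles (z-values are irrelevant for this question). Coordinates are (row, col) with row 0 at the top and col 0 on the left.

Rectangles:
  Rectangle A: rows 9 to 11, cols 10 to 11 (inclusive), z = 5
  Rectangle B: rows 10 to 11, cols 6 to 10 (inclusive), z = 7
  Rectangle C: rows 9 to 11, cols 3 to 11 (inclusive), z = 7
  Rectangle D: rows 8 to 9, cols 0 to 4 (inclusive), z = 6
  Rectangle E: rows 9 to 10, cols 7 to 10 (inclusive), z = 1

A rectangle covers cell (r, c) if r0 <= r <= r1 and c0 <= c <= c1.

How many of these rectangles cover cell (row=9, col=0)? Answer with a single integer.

Answer: 1

Derivation:
Check cell (9,0):
  A: rows 9-11 cols 10-11 -> outside (col miss)
  B: rows 10-11 cols 6-10 -> outside (row miss)
  C: rows 9-11 cols 3-11 -> outside (col miss)
  D: rows 8-9 cols 0-4 -> covers
  E: rows 9-10 cols 7-10 -> outside (col miss)
Count covering = 1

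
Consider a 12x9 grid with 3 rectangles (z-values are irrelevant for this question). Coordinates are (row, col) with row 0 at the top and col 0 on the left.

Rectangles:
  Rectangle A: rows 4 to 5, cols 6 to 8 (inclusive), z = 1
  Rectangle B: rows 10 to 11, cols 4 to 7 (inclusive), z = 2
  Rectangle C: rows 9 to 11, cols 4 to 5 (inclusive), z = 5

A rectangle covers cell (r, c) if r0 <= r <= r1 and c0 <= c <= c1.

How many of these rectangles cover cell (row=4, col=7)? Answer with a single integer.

Check cell (4,7):
  A: rows 4-5 cols 6-8 -> covers
  B: rows 10-11 cols 4-7 -> outside (row miss)
  C: rows 9-11 cols 4-5 -> outside (row miss)
Count covering = 1

Answer: 1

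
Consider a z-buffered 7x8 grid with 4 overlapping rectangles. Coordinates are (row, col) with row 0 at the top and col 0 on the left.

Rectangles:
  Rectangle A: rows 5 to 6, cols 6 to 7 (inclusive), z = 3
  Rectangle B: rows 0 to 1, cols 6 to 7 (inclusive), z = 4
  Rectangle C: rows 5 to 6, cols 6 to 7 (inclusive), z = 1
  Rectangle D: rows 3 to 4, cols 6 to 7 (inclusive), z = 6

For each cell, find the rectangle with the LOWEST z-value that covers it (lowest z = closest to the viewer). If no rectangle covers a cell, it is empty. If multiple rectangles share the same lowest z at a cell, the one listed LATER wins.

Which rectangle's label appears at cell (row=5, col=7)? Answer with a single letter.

Answer: C

Derivation:
Check cell (5,7):
  A: rows 5-6 cols 6-7 z=3 -> covers; best now A (z=3)
  B: rows 0-1 cols 6-7 -> outside (row miss)
  C: rows 5-6 cols 6-7 z=1 -> covers; best now C (z=1)
  D: rows 3-4 cols 6-7 -> outside (row miss)
Winner: C at z=1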